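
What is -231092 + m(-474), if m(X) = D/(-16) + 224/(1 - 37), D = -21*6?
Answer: -16638505/72 ≈ -2.3109e+5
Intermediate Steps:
D = -126
m(X) = 119/72 (m(X) = -126/(-16) + 224/(1 - 37) = -126*(-1/16) + 224/(-36) = 63/8 + 224*(-1/36) = 63/8 - 56/9 = 119/72)
-231092 + m(-474) = -231092 + 119/72 = -16638505/72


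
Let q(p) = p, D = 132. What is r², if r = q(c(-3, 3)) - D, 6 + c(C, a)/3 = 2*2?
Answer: 19044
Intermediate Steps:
c(C, a) = -6 (c(C, a) = -18 + 3*(2*2) = -18 + 3*4 = -18 + 12 = -6)
r = -138 (r = -6 - 1*132 = -6 - 132 = -138)
r² = (-138)² = 19044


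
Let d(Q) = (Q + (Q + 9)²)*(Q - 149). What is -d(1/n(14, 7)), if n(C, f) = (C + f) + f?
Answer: 267098327/21952 ≈ 12167.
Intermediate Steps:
n(C, f) = C + 2*f
d(Q) = (-149 + Q)*(Q + (9 + Q)²) (d(Q) = (Q + (9 + Q)²)*(-149 + Q) = (-149 + Q)*(Q + (9 + Q)²))
-d(1/n(14, 7)) = -(-12069 + (1/(14 + 2*7))³ - 2750/(14 + 2*7) - 130/(14 + 2*7)²) = -(-12069 + (1/(14 + 14))³ - 2750/(14 + 14) - 130/(14 + 14)²) = -(-12069 + (1/28)³ - 2750/28 - 130*(1/28)²) = -(-12069 + (1/28)³ - 2750*1/28 - 130*(1/28)²) = -(-12069 + 1/21952 - 1375/14 - 130*1/784) = -(-12069 + 1/21952 - 1375/14 - 65/392) = -1*(-267098327/21952) = 267098327/21952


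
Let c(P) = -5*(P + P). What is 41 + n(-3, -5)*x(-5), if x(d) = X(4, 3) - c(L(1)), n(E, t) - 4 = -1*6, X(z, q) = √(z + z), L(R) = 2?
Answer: 1 - 4*√2 ≈ -4.6569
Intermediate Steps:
X(z, q) = √2*√z (X(z, q) = √(2*z) = √2*√z)
n(E, t) = -2 (n(E, t) = 4 - 1*6 = 4 - 6 = -2)
c(P) = -10*P
x(d) = 20 + 2*√2 (x(d) = √2*√4 - (-10)*2 = √2*2 - 1*(-20) = 2*√2 + 20 = 20 + 2*√2)
41 + n(-3, -5)*x(-5) = 41 - 2*(20 + 2*√2) = 41 + (-40 - 4*√2) = 1 - 4*√2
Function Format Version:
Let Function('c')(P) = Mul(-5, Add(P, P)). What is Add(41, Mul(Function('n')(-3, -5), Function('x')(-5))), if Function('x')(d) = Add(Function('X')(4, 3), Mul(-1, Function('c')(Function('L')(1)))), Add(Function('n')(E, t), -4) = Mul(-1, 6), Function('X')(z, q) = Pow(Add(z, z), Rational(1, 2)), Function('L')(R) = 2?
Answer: Add(1, Mul(-4, Pow(2, Rational(1, 2)))) ≈ -4.6569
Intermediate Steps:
Function('X')(z, q) = Mul(Pow(2, Rational(1, 2)), Pow(z, Rational(1, 2))) (Function('X')(z, q) = Pow(Mul(2, z), Rational(1, 2)) = Mul(Pow(2, Rational(1, 2)), Pow(z, Rational(1, 2))))
Function('n')(E, t) = -2 (Function('n')(E, t) = Add(4, Mul(-1, 6)) = Add(4, -6) = -2)
Function('c')(P) = Mul(-10, P) (Function('c')(P) = Mul(-5, Mul(2, P)) = Mul(-10, P))
Function('x')(d) = Add(20, Mul(2, Pow(2, Rational(1, 2)))) (Function('x')(d) = Add(Mul(Pow(2, Rational(1, 2)), Pow(4, Rational(1, 2))), Mul(-1, Mul(-10, 2))) = Add(Mul(Pow(2, Rational(1, 2)), 2), Mul(-1, -20)) = Add(Mul(2, Pow(2, Rational(1, 2))), 20) = Add(20, Mul(2, Pow(2, Rational(1, 2)))))
Add(41, Mul(Function('n')(-3, -5), Function('x')(-5))) = Add(41, Mul(-2, Add(20, Mul(2, Pow(2, Rational(1, 2)))))) = Add(41, Add(-40, Mul(-4, Pow(2, Rational(1, 2))))) = Add(1, Mul(-4, Pow(2, Rational(1, 2))))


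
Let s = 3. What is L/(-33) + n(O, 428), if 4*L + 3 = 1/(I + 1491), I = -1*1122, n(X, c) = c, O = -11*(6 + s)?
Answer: 10424065/24354 ≈ 428.02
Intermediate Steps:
O = -99 (O = -11*(6 + 3) = -11*9 = -99)
I = -1122
L = -553/738 (L = -¾ + 1/(4*(-1122 + 1491)) = -¾ + (¼)/369 = -¾ + (¼)*(1/369) = -¾ + 1/1476 = -553/738 ≈ -0.74932)
L/(-33) + n(O, 428) = -553/738/(-33) + 428 = -553/738*(-1/33) + 428 = 553/24354 + 428 = 10424065/24354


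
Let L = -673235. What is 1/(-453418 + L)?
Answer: -1/1126653 ≈ -8.8758e-7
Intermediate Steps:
1/(-453418 + L) = 1/(-453418 - 673235) = 1/(-1126653) = -1/1126653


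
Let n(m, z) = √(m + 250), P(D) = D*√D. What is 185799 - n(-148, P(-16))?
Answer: 185799 - √102 ≈ 1.8579e+5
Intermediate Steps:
P(D) = D^(3/2)
n(m, z) = √(250 + m)
185799 - n(-148, P(-16)) = 185799 - √(250 - 148) = 185799 - √102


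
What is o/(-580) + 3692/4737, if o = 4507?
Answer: -19208299/2747460 ≈ -6.9913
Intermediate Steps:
o/(-580) + 3692/4737 = 4507/(-580) + 3692/4737 = 4507*(-1/580) + 3692*(1/4737) = -4507/580 + 3692/4737 = -19208299/2747460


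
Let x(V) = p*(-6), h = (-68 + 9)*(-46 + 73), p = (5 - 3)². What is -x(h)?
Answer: 24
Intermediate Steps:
p = 4 (p = 2² = 4)
h = -1593 (h = -59*27 = -1593)
x(V) = -24 (x(V) = 4*(-6) = -24)
-x(h) = -1*(-24) = 24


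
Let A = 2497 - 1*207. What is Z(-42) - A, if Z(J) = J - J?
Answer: -2290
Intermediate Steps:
A = 2290 (A = 2497 - 207 = 2290)
Z(J) = 0
Z(-42) - A = 0 - 1*2290 = 0 - 2290 = -2290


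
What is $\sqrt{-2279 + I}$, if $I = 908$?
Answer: $i \sqrt{1371} \approx 37.027 i$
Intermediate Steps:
$\sqrt{-2279 + I} = \sqrt{-2279 + 908} = \sqrt{-1371} = i \sqrt{1371}$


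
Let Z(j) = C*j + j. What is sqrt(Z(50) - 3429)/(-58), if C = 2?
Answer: -I*sqrt(3279)/58 ≈ -0.98729*I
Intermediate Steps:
Z(j) = 3*j (Z(j) = 2*j + j = 3*j)
sqrt(Z(50) - 3429)/(-58) = sqrt(3*50 - 3429)/(-58) = sqrt(150 - 3429)*(-1/58) = sqrt(-3279)*(-1/58) = (I*sqrt(3279))*(-1/58) = -I*sqrt(3279)/58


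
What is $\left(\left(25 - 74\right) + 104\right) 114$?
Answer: $6270$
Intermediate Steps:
$\left(\left(25 - 74\right) + 104\right) 114 = \left(-49 + 104\right) 114 = 55 \cdot 114 = 6270$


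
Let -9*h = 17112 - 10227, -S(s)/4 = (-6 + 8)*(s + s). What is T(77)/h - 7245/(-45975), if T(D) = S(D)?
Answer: 165823/93789 ≈ 1.7680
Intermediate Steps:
S(s) = -16*s (S(s) = -4*(-6 + 8)*(s + s) = -8*2*s = -16*s)
T(D) = -16*D
h = -765 (h = -(17112 - 10227)/9 = -1/9*6885 = -765)
T(77)/h - 7245/(-45975) = -16*77/(-765) - 7245/(-45975) = -1232*(-1/765) - 7245*(-1/45975) = 1232/765 + 483/3065 = 165823/93789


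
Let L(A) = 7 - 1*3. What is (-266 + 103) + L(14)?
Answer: -159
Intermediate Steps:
L(A) = 4 (L(A) = 7 - 3 = 4)
(-266 + 103) + L(14) = (-266 + 103) + 4 = -163 + 4 = -159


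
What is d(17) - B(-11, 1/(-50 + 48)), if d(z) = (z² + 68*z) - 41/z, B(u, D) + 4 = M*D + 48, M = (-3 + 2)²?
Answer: 47569/34 ≈ 1399.1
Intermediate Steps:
M = 1 (M = (-1)² = 1)
B(u, D) = 44 + D (B(u, D) = -4 + (1*D + 48) = -4 + (D + 48) = -4 + (48 + D) = 44 + D)
d(z) = z² - 41/z + 68*z
d(17) - B(-11, 1/(-50 + 48)) = (-41 + 17²*(68 + 17))/17 - (44 + 1/(-50 + 48)) = (-41 + 289*85)/17 - (44 + 1/(-2)) = (-41 + 24565)/17 - (44 - ½) = (1/17)*24524 - 1*87/2 = 24524/17 - 87/2 = 47569/34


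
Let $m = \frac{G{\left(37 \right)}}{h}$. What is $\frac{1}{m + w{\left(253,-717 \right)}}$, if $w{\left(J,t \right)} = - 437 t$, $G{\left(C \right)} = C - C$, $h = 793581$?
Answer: $\frac{1}{313329} \approx 3.1915 \cdot 10^{-6}$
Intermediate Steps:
$G{\left(C \right)} = 0$
$m = 0$ ($m = \frac{0}{793581} = 0 \cdot \frac{1}{793581} = 0$)
$\frac{1}{m + w{\left(253,-717 \right)}} = \frac{1}{0 - -313329} = \frac{1}{0 + 313329} = \frac{1}{313329}$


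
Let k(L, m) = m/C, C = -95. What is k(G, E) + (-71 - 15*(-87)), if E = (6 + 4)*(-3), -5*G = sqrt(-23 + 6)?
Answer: 23452/19 ≈ 1234.3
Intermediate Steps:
G = -I*sqrt(17)/5 (G = -sqrt(-23 + 6)/5 = -I*sqrt(17)/5 ≈ -0.82462*I)
E = -30 (E = 10*(-3) = -30)
k(L, m) = -m/95 (k(L, m) = m/(-95) = m*(-1/95) = -m/95)
k(G, E) + (-71 - 15*(-87)) = -1/95*(-30) + (-71 - 15*(-87)) = 6/19 + (-71 + 1305) = 6/19 + 1234 = 23452/19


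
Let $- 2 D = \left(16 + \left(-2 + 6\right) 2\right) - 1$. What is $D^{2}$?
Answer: $\frac{529}{4} \approx 132.25$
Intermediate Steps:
$D = - \frac{23}{2}$ ($D = - \frac{\left(16 + \left(-2 + 6\right) 2\right) - 1}{2} = - \frac{\left(16 + 4 \cdot 2\right) - 1}{2} = - \frac{\left(16 + 8\right) - 1}{2} = - \frac{24 - 1}{2} = \left(- \frac{1}{2}\right) 23 = - \frac{23}{2} \approx -11.5$)
$D^{2} = \left(- \frac{23}{2}\right)^{2} = \frac{529}{4}$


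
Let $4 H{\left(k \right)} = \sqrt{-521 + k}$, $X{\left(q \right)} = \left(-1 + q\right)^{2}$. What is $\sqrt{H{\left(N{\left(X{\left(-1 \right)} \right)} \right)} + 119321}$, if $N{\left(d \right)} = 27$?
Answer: $\frac{\sqrt{477284 + i \sqrt{494}}}{2} \approx 345.43 + 0.0080429 i$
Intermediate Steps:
$H{\left(k \right)} = \frac{\sqrt{-521 + k}}{4}$
$\sqrt{H{\left(N{\left(X{\left(-1 \right)} \right)} \right)} + 119321} = \sqrt{\frac{\sqrt{-521 + 27}}{4} + 119321} = \sqrt{\frac{\sqrt{-494}}{4} + 119321} = \sqrt{\frac{i \sqrt{494}}{4} + 119321} = \sqrt{119321 + \frac{i \sqrt{494}}{4}}$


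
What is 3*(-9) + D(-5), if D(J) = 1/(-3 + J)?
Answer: -217/8 ≈ -27.125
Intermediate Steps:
3*(-9) + D(-5) = 3*(-9) + 1/(-3 - 5) = -27 + 1/(-8) = -27 - ⅛ = -217/8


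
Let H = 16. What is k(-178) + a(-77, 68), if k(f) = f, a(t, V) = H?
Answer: -162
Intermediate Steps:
a(t, V) = 16
k(-178) + a(-77, 68) = -178 + 16 = -162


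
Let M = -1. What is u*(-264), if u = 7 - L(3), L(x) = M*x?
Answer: -2640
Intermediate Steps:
L(x) = -x
u = 10 (u = 7 - (-1)*3 = 7 - 1*(-3) = 7 + 3 = 10)
u*(-264) = 10*(-264) = -2640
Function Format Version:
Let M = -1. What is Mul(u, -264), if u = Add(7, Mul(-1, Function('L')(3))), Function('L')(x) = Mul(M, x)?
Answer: -2640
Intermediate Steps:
Function('L')(x) = Mul(-1, x)
u = 10 (u = Add(7, Mul(-1, Mul(-1, 3))) = Add(7, Mul(-1, -3)) = Add(7, 3) = 10)
Mul(u, -264) = Mul(10, -264) = -2640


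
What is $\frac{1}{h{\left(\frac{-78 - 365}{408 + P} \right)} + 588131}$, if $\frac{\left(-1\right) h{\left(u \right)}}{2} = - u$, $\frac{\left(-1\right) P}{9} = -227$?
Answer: $\frac{2451}{1441508195} \approx 1.7003 \cdot 10^{-6}$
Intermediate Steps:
$P = 2043$ ($P = \left(-9\right) \left(-227\right) = 2043$)
$h{\left(u \right)} = 2 u$ ($h{\left(u \right)} = - 2 \left(- u\right) = 2 u$)
$\frac{1}{h{\left(\frac{-78 - 365}{408 + P} \right)} + 588131} = \frac{1}{2 \frac{-78 - 365}{408 + 2043} + 588131} = \frac{1}{2 \left(- \frac{443}{2451}\right) + 588131} = \frac{1}{- \frac{886}{2451} + 588131} = \frac{1}{\frac{1441508195}{2451}} = \frac{2451}{1441508195}$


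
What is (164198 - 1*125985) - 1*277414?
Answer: -239201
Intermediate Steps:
(164198 - 1*125985) - 1*277414 = (164198 - 125985) - 277414 = 38213 - 277414 = -239201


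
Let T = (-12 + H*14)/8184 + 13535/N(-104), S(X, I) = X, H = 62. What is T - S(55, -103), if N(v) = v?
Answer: -19686737/106392 ≈ -185.04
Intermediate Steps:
T = -13835177/106392 (T = (-12 + 62*14)/8184 + 13535/(-104) = (-12 + 868)*(1/8184) + 13535*(-1/104) = 856*(1/8184) - 13535/104 = 107/1023 - 13535/104 = -13835177/106392 ≈ -130.04)
T - S(55, -103) = -13835177/106392 - 1*55 = -13835177/106392 - 55 = -19686737/106392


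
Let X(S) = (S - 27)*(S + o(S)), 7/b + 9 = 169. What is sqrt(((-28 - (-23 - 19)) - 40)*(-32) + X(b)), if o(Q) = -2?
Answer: sqrt(22649169)/160 ≈ 29.744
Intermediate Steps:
b = 7/160 (b = 7/(-9 + 169) = 7/160 ≈ 0.043750)
X(S) = (-27 + S)*(-2 + S) (X(S) = (S - 27)*(S - 2) = (-27 + S)*(-2 + S))
sqrt(((-28 - (-23 - 19)) - 40)*(-32) + X(b)) = sqrt(((-28 - (-23 - 19)) - 40)*(-32) + (54 + (7/160)**2 - 29*7/160)) = sqrt(((-28 - 1*(-42)) - 40)*(-32) + (54 + 49/25600 - 203/160)) = sqrt(((-28 + 42) - 40)*(-32) + 1349969/25600) = sqrt((14 - 40)*(-32) + 1349969/25600) = sqrt(-26*(-32) + 1349969/25600) = sqrt(832 + 1349969/25600) = sqrt(22649169/25600) = sqrt(22649169)/160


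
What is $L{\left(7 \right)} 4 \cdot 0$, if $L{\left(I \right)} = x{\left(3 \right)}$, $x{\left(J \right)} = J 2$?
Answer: $0$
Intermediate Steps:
$x{\left(J \right)} = 2 J$
$L{\left(I \right)} = 6$ ($L{\left(I \right)} = 2 \cdot 3 = 6$)
$L{\left(7 \right)} 4 \cdot 0 = 6 \cdot 4 \cdot 0 = 24 \cdot 0 = 0$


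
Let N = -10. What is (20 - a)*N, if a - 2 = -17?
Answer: -350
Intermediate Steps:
a = -15 (a = 2 - 17 = -15)
(20 - a)*N = (20 - 1*(-15))*(-10) = (20 + 15)*(-10) = 35*(-10) = -350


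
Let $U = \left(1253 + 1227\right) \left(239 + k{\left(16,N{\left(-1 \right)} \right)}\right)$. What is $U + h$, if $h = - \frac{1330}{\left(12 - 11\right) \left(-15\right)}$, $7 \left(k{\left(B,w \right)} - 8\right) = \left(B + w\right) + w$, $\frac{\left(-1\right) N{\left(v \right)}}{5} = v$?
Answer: $\frac{13059062}{21} \approx 6.2186 \cdot 10^{5}$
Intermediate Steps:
$N{\left(v \right)} = - 5 v$
$k{\left(B,w \right)} = 8 + \frac{B}{7} + \frac{2 w}{7}$ ($k{\left(B,w \right)} = 8 + \frac{\left(B + w\right) + w}{7} = 8 + \frac{B + 2 w}{7} = 8 + \left(\frac{B}{7} + \frac{2 w}{7}\right) = 8 + \frac{B}{7} + \frac{2 w}{7}$)
$h = \frac{266}{3}$ ($h = - \frac{1330}{1 \left(-15\right)} = - \frac{1330}{-15} = \left(-1330\right) \left(- \frac{1}{15}\right) = \frac{266}{3} \approx 88.667$)
$U = \frac{4352400}{7}$ ($U = \left(1253 + 1227\right) \left(239 + \left(8 + \frac{1}{7} \cdot 16 + \frac{2 \left(\left(-5\right) \left(-1\right)\right)}{7}\right)\right) = 2480 \left(239 + \left(8 + \frac{16}{7} + \frac{2}{7} \cdot 5\right)\right) = 2480 \left(239 + \left(8 + \frac{16}{7} + \frac{10}{7}\right)\right) = 2480 \left(239 + \frac{82}{7}\right) = 2480 \cdot \frac{1755}{7} = \frac{4352400}{7} \approx 6.2177 \cdot 10^{5}$)
$U + h = \frac{4352400}{7} + \frac{266}{3} = \frac{13059062}{21}$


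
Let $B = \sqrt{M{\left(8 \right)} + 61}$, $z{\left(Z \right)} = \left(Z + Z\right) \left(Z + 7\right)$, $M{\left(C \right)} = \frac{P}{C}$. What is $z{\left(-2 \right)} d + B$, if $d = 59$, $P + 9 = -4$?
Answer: $-1180 + \frac{5 \sqrt{38}}{4} \approx -1172.3$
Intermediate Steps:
$P = -13$ ($P = -9 - 4 = -13$)
$M{\left(C \right)} = - \frac{13}{C}$
$z{\left(Z \right)} = 2 Z \left(7 + Z\right)$
$B = \frac{5 \sqrt{38}}{4}$ ($B = \sqrt{- \frac{13}{8} + 61} = \sqrt{\frac{475}{8}} = \frac{5 \sqrt{38}}{4} \approx 7.7055$)
$z{\left(-2 \right)} d + B = 2 \left(-2\right) \left(7 - 2\right) 59 + \frac{5 \sqrt{38}}{4} = 2 \left(-2\right) 5 \cdot 59 + \frac{5 \sqrt{38}}{4} = \left(-20\right) 59 + \frac{5 \sqrt{38}}{4} = -1180 + \frac{5 \sqrt{38}}{4}$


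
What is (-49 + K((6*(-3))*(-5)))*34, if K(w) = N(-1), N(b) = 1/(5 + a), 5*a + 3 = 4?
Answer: -21573/13 ≈ -1659.5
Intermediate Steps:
a = ⅕ (a = -⅗ + (⅕)*4 = -⅗ + ⅘ = ⅕ ≈ 0.20000)
N(b) = 5/26 (N(b) = 1/(5 + ⅕) = 1/(26/5) = 5/26)
K(w) = 5/26
(-49 + K((6*(-3))*(-5)))*34 = (-49 + 5/26)*34 = -1269/26*34 = -21573/13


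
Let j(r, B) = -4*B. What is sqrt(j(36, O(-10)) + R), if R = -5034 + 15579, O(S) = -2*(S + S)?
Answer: sqrt(10385) ≈ 101.91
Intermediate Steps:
O(S) = -4*S
R = 10545
sqrt(j(36, O(-10)) + R) = sqrt(-(-16)*(-10) + 10545) = sqrt(-4*40 + 10545) = sqrt(-160 + 10545) = sqrt(10385)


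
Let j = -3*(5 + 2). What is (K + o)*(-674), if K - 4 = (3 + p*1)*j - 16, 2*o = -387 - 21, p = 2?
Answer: 216354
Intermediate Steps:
j = -21 (j = -3*7 = -21)
o = -204 (o = (-387 - 21)/2 = (1/2)*(-408) = -204)
K = -117 (K = 4 + ((3 + 2*1)*(-21) - 16) = 4 + ((3 + 2)*(-21) - 16) = 4 + (5*(-21) - 16) = 4 + (-105 - 16) = 4 - 121 = -117)
(K + o)*(-674) = (-117 - 204)*(-674) = -321*(-674) = 216354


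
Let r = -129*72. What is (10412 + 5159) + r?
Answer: 6283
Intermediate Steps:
r = -9288
(10412 + 5159) + r = (10412 + 5159) - 9288 = 15571 - 9288 = 6283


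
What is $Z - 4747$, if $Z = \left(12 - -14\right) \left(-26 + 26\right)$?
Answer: $-4747$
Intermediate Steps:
$Z = 0$ ($Z = \left(12 + 14\right) 0 = 26 \cdot 0 = 0$)
$Z - 4747 = 0 - 4747 = -4747$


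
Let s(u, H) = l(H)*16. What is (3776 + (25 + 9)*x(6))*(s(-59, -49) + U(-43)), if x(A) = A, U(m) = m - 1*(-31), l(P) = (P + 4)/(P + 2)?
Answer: 620880/47 ≈ 13210.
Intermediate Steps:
l(P) = (4 + P)/(2 + P)
s(u, H) = 16*(4 + H)/(2 + H) (s(u, H) = ((4 + H)/(2 + H))*16 = 16*(4 + H)/(2 + H))
U(m) = 31 + m (U(m) = m + 31 = 31 + m)
(3776 + (25 + 9)*x(6))*(s(-59, -49) + U(-43)) = (3776 + (25 + 9)*6)*(16*(4 - 49)/(2 - 49) + (31 - 43)) = (3776 + 34*6)*(16*(-45)/(-47) - 12) = (3776 + 204)*(16*(-1/47)*(-45) - 12) = 3980*(720/47 - 12) = 3980*(156/47) = 620880/47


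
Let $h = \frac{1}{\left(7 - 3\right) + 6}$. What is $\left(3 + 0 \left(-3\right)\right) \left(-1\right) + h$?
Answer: $- \frac{29}{10} \approx -2.9$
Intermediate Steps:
$h = \frac{1}{10}$ ($h = \frac{1}{4 + 6} = \frac{1}{10} \approx 0.1$)
$\left(3 + 0 \left(-3\right)\right) \left(-1\right) + h = \left(3 + 0 \left(-3\right)\right) \left(-1\right) + \frac{1}{10} = \left(3 + 0\right) \left(-1\right) + \frac{1}{10} = 3 \left(-1\right) + \frac{1}{10} = -3 + \frac{1}{10} = - \frac{29}{10}$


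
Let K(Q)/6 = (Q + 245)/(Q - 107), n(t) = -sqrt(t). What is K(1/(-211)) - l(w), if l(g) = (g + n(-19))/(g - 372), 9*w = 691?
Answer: -134750725/9998291 - 9*I*sqrt(19)/2657 ≈ -13.477 - 0.014765*I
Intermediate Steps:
w = 691/9 (w = (1/9)*691 = 691/9 ≈ 76.778)
l(g) = (g - I*sqrt(19))/(-372 + g) (l(g) = (g - sqrt(-19))/(g - 372) = (g - I*sqrt(19))/(-372 + g))
K(Q) = 6*(245 + Q)/(-107 + Q) (K(Q) = 6*((Q + 245)/(Q - 107)) = 6*((245 + Q)/(-107 + Q)) = 6*(245 + Q)/(-107 + Q))
K(1/(-211)) - l(w) = 6*(245 + 1/(-211))/(-107 + 1/(-211)) - (691/9 - I*sqrt(19))/(-372 + 691/9) = 6*(245 - 1/211)/(-107 - 1/211) - (691/9 - I*sqrt(19))/(-2657/9) = 6*(51694/211)/(-22578/211) - (-9)*(691/9 - I*sqrt(19))/2657 = 6*(-211/22578)*(51694/211) - (-691/2657 + 9*I*sqrt(19)/2657) = -51694/3763 + (691/2657 - 9*I*sqrt(19)/2657) = -134750725/9998291 - 9*I*sqrt(19)/2657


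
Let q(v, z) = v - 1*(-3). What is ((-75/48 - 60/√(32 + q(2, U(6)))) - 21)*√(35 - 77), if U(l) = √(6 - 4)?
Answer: I*√42*(-13357 - 960*√37)/592 ≈ -210.15*I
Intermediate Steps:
U(l) = √2
q(v, z) = 3 + v (q(v, z) = v + 3 = 3 + v)
((-75/48 - 60/√(32 + q(2, U(6)))) - 21)*√(35 - 77) = ((-75/48 - 60/√(32 + (3 + 2))) - 21)*√(35 - 77) = ((-75*1/48 - 60/√(32 + 5)) - 21)*√(-42) = ((-25/16 - 60*√37/37) - 21)*(I*√42) = (-361/16 - 60*√37/37)*(I*√42) = I*√42*(-361/16 - 60*√37/37)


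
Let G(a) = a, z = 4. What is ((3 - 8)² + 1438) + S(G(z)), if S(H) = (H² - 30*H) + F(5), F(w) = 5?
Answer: 1364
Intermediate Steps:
S(H) = 5 + H² - 30*H (S(H) = (H² - 30*H) + 5 = 5 + H² - 30*H)
((3 - 8)² + 1438) + S(G(z)) = ((3 - 8)² + 1438) + (5 + 4² - 30*4) = ((-5)² + 1438) + (5 + 16 - 120) = (25 + 1438) - 99 = 1463 - 99 = 1364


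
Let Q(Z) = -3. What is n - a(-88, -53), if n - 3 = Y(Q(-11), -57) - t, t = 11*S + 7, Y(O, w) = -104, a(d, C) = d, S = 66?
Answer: -746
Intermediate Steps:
t = 733 (t = 11*66 + 7 = 726 + 7 = 733)
n = -834 (n = 3 + (-104 - 1*733) = 3 + (-104 - 733) = 3 - 837 = -834)
n - a(-88, -53) = -834 - 1*(-88) = -834 + 88 = -746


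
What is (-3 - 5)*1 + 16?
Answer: 8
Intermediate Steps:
(-3 - 5)*1 + 16 = -8*1 + 16 = -8 + 16 = 8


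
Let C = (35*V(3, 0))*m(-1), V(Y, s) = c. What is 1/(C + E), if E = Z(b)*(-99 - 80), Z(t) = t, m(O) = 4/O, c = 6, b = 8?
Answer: -1/2272 ≈ -0.00044014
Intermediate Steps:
V(Y, s) = 6
C = -840 (C = (35*6)*(4/(-1)) = 210*(4*(-1)) = 210*(-4) = -840)
E = -1432 (E = 8*(-99 - 80) = 8*(-179) = -1432)
1/(C + E) = 1/(-840 - 1432) = 1/(-2272) = -1/2272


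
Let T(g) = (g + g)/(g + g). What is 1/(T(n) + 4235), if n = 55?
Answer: 1/4236 ≈ 0.00023607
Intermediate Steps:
T(g) = 1 (T(g) = (2*g)/((2*g)) = (2*g)*(1/(2*g)) = 1)
1/(T(n) + 4235) = 1/(1 + 4235) = 1/4236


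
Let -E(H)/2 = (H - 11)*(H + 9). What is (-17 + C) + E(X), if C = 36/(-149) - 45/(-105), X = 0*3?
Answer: 188978/1043 ≈ 181.19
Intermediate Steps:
X = 0
C = 195/1043 (C = 36*(-1/149) - 45*(-1/105) = -36/149 + 3/7 = 195/1043 ≈ 0.18696)
E(H) = -2*(-11 + H)*(9 + H) (E(H) = -2*(H - 11)*(H + 9) = -2*(-11 + H)*(9 + H))
(-17 + C) + E(X) = (-17 + 195/1043) + (198 - 2*0² + 4*0) = -17536/1043 + (198 - 2*0 + 0) = -17536/1043 + (198 + 0 + 0) = -17536/1043 + 198 = 188978/1043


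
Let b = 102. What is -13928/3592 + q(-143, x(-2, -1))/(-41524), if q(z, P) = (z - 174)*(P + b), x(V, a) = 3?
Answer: -8192617/2663468 ≈ -3.0759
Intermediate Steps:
q(z, P) = (-174 + z)*(102 + P) (q(z, P) = (z - 174)*(P + 102) = (-174 + z)*(102 + P))
-13928/3592 + q(-143, x(-2, -1))/(-41524) = -13928/3592 + (-17748 - 174*3 + 102*(-143) + 3*(-143))/(-41524) = -13928*1/3592 + (-17748 - 522 - 14586 - 429)*(-1/41524) = -1741/449 - 33285*(-1/41524) = -1741/449 + 4755/5932 = -8192617/2663468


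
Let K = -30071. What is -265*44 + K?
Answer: -41731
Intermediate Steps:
-265*44 + K = -265*44 - 30071 = -11660 - 30071 = -41731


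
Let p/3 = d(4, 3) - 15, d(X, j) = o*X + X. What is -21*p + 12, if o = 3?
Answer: -51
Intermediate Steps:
d(X, j) = 4*X (d(X, j) = 3*X + X = 4*X)
p = 3 (p = 3*(4*4 - 15) = 3*(16 - 15) = 3*1 = 3)
-21*p + 12 = -21*3 + 12 = -63 + 12 = -51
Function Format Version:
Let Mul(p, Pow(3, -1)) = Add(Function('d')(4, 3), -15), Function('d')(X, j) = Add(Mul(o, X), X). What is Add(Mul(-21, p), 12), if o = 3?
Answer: -51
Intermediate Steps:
Function('d')(X, j) = Mul(4, X) (Function('d')(X, j) = Add(Mul(3, X), X) = Mul(4, X))
p = 3 (p = Mul(3, Add(Mul(4, 4), -15)) = Mul(3, Add(16, -15)) = Mul(3, 1) = 3)
Add(Mul(-21, p), 12) = Add(Mul(-21, 3), 12) = Add(-63, 12) = -51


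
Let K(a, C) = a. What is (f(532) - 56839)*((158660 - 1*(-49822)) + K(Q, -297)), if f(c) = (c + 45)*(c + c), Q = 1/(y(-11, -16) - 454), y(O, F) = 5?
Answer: 52148219418113/449 ≈ 1.1614e+11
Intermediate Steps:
Q = -1/449 (Q = 1/(5 - 454) = 1/(-449) = -1/449 ≈ -0.0022272)
f(c) = 2*c*(45 + c) (f(c) = (45 + c)*(2*c) = 2*c*(45 + c))
(f(532) - 56839)*((158660 - 1*(-49822)) + K(Q, -297)) = (2*532*(45 + 532) - 56839)*((158660 - 1*(-49822)) - 1/449) = (2*532*577 - 56839)*((158660 + 49822) - 1/449) = (613928 - 56839)*(208482 - 1/449) = 557089*(93608417/449) = 52148219418113/449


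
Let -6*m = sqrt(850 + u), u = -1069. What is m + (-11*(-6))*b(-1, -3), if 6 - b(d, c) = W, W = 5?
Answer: 66 - I*sqrt(219)/6 ≈ 66.0 - 2.4664*I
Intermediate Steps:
b(d, c) = 1 (b(d, c) = 6 - 1*5 = 6 - 5 = 1)
m = -I*sqrt(219)/6 (m = -sqrt(850 - 1069)/6 = -I*sqrt(219)/6 ≈ -2.4664*I)
m + (-11*(-6))*b(-1, -3) = -I*sqrt(219)/6 - 11*(-6)*1 = -I*sqrt(219)/6 + 66*1 = -I*sqrt(219)/6 + 66 = 66 - I*sqrt(219)/6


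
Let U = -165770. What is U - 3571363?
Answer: -3737133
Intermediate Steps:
U - 3571363 = -165770 - 3571363 = -3737133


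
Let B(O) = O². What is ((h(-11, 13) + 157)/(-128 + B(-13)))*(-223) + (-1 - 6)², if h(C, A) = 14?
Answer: -36124/41 ≈ -881.07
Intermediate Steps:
((h(-11, 13) + 157)/(-128 + B(-13)))*(-223) + (-1 - 6)² = ((14 + 157)/(-128 + (-13)²))*(-223) + (-1 - 6)² = (171/(-128 + 169))*(-223) + (-7)² = (171/41)*(-223) + 49 = -38133/41 + 49 = -36124/41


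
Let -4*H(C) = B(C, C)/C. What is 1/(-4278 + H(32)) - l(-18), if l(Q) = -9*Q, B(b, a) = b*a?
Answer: -694333/4286 ≈ -162.00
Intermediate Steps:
B(b, a) = a*b
H(C) = -C/4 (H(C) = -C*C/(4*C) = -C**2/(4*C) = -C/4)
1/(-4278 + H(32)) - l(-18) = 1/(-4278 - 1/4*32) - (-9)*(-18) = 1/(-4278 - 8) - 1*162 = 1/(-4286) - 162 = -1/4286 - 162 = -694333/4286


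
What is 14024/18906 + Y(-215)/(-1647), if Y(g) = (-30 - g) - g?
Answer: 2589188/5189697 ≈ 0.49891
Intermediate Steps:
Y(g) = -30 - 2*g
14024/18906 + Y(-215)/(-1647) = 14024/18906 + (-30 - 2*(-215))/(-1647) = 14024*(1/18906) + (-30 + 430)*(-1/1647) = 7012/9453 + 400*(-1/1647) = 7012/9453 - 400/1647 = 2589188/5189697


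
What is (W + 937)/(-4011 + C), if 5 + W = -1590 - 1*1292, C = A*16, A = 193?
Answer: 150/71 ≈ 2.1127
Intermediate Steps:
C = 3088 (C = 193*16 = 3088)
W = -2887 (W = -5 + (-1590 - 1*1292) = -5 + (-1590 - 1292) = -5 - 2882 = -2887)
(W + 937)/(-4011 + C) = (-2887 + 937)/(-4011 + 3088) = -1950/(-923) = -1950*(-1/923) = 150/71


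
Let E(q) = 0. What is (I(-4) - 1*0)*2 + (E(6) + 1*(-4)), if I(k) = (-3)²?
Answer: 14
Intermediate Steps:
I(k) = 9
(I(-4) - 1*0)*2 + (E(6) + 1*(-4)) = (9 - 1*0)*2 + (0 + 1*(-4)) = (9 + 0)*2 + (0 - 4) = 9*2 - 4 = 18 - 4 = 14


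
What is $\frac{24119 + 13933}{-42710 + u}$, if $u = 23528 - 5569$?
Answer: $- \frac{38052}{24751} \approx -1.5374$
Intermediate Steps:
$u = 17959$ ($u = 23528 - 5569 = 17959$)
$\frac{24119 + 13933}{-42710 + u} = \frac{24119 + 13933}{-42710 + 17959} = \frac{38052}{-24751} = 38052 \left(- \frac{1}{24751}\right) = - \frac{38052}{24751}$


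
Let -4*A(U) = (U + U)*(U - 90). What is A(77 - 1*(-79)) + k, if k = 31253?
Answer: 26105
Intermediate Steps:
A(U) = -U*(-90 + U)/2 (A(U) = -(U + U)*(U - 90)/4 = -2*U*(-90 + U)/4 = -U*(-90 + U)/2)
A(77 - 1*(-79)) + k = (77 - 1*(-79))*(90 - (77 - 1*(-79)))/2 + 31253 = (77 + 79)*(90 - (77 + 79))/2 + 31253 = (1/2)*156*(90 - 1*156) + 31253 = (1/2)*156*(90 - 156) + 31253 = (1/2)*156*(-66) + 31253 = -5148 + 31253 = 26105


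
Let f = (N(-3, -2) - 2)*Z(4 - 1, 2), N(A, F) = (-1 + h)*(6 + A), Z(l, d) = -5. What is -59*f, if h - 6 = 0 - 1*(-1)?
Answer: 4720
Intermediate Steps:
h = 7 (h = 6 + (0 - 1*(-1)) = 6 + (0 + 1) = 6 + 1 = 7)
N(A, F) = 36 + 6*A (N(A, F) = (-1 + 7)*(6 + A) = 6*(6 + A) = 36 + 6*A)
f = -80 (f = ((36 + 6*(-3)) - 2)*(-5) = ((36 - 18) - 2)*(-5) = (18 - 2)*(-5) = 16*(-5) = -80)
-59*f = -59*(-80) = 4720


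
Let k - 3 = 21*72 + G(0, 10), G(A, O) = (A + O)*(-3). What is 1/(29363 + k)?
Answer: 1/30848 ≈ 3.2417e-5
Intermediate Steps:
G(A, O) = -3*A - 3*O
k = 1485 (k = 3 + (21*72 + (-3*0 - 3*10)) = 3 + (1512 + (0 - 30)) = 3 + (1512 - 30) = 3 + 1482 = 1485)
1/(29363 + k) = 1/(29363 + 1485) = 1/30848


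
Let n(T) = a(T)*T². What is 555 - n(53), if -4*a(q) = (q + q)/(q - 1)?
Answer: 206597/104 ≈ 1986.5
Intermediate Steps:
a(q) = -q/(2*(-1 + q)) (a(q) = -(q + q)/(4*(q - 1)) = -2*q/(4*(-1 + q)) = -q/(2*(-1 + q)))
n(T) = -T³/(-2 + 2*T) (n(T) = (-T/(-2 + 2*T))*T² = -T³/(-2 + 2*T))
555 - n(53) = 555 - (-1)*53³/(-2 + 2*53) = 555 - (-1)*148877/(-2 + 106) = 555 - (-1)*148877/104 = 555 - 1*(-148877/104) = 555 + 148877/104 = 206597/104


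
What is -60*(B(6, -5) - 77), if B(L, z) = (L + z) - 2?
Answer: 4680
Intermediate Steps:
B(L, z) = -2 + L + z
-60*(B(6, -5) - 77) = -60*((-2 + 6 - 5) - 77) = -60*(-1 - 77) = -60*(-78) = 4680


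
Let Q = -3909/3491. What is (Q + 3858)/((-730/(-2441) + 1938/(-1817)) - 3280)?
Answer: -59718475432593/50798163822328 ≈ -1.1756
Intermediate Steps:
Q = -3909/3491 (Q = -3909*1/3491 = -3909/3491 ≈ -1.1197)
(Q + 3858)/((-730/(-2441) + 1938/(-1817)) - 3280) = (-3909/3491 + 3858)/((-730/(-2441) + 1938/(-1817)) - 3280) = 13464369/(3491*((-730*(-1/2441) + 1938*(-1/1817)) - 3280)) = 13464369/(3491*((730/2441 - 1938/1817) - 3280)) = 13464369/(3491*(-3404248/4435297 - 3280)) = 13464369/(3491*(-14551178408/4435297)) = (13464369/3491)*(-4435297/14551178408) = -59718475432593/50798163822328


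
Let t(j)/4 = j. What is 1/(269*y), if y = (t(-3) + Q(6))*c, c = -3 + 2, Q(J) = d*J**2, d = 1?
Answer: -1/6456 ≈ -0.00015489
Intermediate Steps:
t(j) = 4*j
Q(J) = J**2 (Q(J) = 1*J**2 = J**2)
c = -1
y = -24 (y = (4*(-3) + 6**2)*(-1) = (-12 + 36)*(-1) = 24*(-1) = -24)
1/(269*y) = 1/(269*(-24)) = 1/(-6456) = -1/6456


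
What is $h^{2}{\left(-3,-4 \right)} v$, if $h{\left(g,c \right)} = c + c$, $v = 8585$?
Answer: $549440$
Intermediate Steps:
$h{\left(g,c \right)} = 2 c$
$h^{2}{\left(-3,-4 \right)} v = \left(2 \left(-4\right)\right)^{2} \cdot 8585 = \left(-8\right)^{2} \cdot 8585 = 64 \cdot 8585 = 549440$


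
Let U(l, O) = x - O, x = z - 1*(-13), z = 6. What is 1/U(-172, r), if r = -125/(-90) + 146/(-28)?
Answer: 63/1438 ≈ 0.043811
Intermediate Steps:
x = 19 (x = 6 - 1*(-13) = 6 + 13 = 19)
r = -241/63 (r = -125*(-1/90) + 146*(-1/28) = 25/18 - 73/14 = -241/63 ≈ -3.8254)
U(l, O) = 19 - O
1/U(-172, r) = 1/(19 - 1*(-241/63)) = 1/(19 + 241/63) = 1/(1438/63) = 63/1438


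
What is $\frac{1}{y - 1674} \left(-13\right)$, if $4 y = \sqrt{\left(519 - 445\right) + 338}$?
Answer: $\frac{87048}{11209001} + \frac{26 \sqrt{103}}{11209001} \approx 0.0077894$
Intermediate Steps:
$y = \frac{\sqrt{103}}{2}$ ($y = \frac{\sqrt{\left(519 - 445\right) + 338}}{4} = \frac{\sqrt{74 + 338}}{4} = \frac{\sqrt{412}}{4} = \frac{2 \sqrt{103}}{4} = \frac{\sqrt{103}}{2} \approx 5.0744$)
$\frac{1}{y - 1674} \left(-13\right) = \frac{1}{\frac{\sqrt{103}}{2} - 1674} \left(-13\right) = \frac{1}{-1674 + \frac{\sqrt{103}}{2}} \left(-13\right) = - \frac{13}{-1674 + \frac{\sqrt{103}}{2}}$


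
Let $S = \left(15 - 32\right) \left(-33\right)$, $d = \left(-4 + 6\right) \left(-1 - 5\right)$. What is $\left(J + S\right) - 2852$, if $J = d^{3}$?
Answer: $-4019$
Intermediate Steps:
$d = -12$ ($d = 2 \left(-6\right) = -12$)
$S = 561$ ($S = \left(15 - 32\right) \left(-33\right) = \left(-17\right) \left(-33\right) = 561$)
$J = -1728$ ($J = \left(-12\right)^{3} = -1728$)
$\left(J + S\right) - 2852 = \left(-1728 + 561\right) - 2852 = -1167 - 2852 = -4019$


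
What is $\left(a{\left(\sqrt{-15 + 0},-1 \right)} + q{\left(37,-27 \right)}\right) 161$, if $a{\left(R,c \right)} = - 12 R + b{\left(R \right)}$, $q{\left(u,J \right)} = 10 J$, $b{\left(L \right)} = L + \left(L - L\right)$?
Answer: $-43470 - 1771 i \sqrt{15} \approx -43470.0 - 6859.1 i$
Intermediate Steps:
$b{\left(L \right)} = L$ ($b{\left(L \right)} = L + 0 = L$)
$a{\left(R,c \right)} = - 11 R$ ($a{\left(R,c \right)} = - 12 R + R = - 11 R$)
$\left(a{\left(\sqrt{-15 + 0},-1 \right)} + q{\left(37,-27 \right)}\right) 161 = \left(- 11 \sqrt{-15 + 0} + 10 \left(-27\right)\right) 161 = \left(- 11 \sqrt{-15} - 270\right) 161 = \left(- 11 i \sqrt{15} - 270\right) 161 = \left(-270 - 11 i \sqrt{15}\right) 161 = -43470 - 1771 i \sqrt{15}$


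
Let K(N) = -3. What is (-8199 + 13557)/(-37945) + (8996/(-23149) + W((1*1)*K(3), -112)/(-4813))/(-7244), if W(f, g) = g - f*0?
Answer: -1080722297589881/7656338111740115 ≈ -0.14115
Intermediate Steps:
W(f, g) = g (W(f, g) = g - 1*0 = g + 0 = g)
(-8199 + 13557)/(-37945) + (8996/(-23149) + W((1*1)*K(3), -112)/(-4813))/(-7244) = (-8199 + 13557)/(-37945) + (8996/(-23149) - 112/(-4813))/(-7244) = 5358*(-1/37945) + (8996*(-1/23149) - 112*(-1/4813))*(-1/7244) = -5358/37945 + (-8996/23149 + 112/4813)*(-1/7244) = -5358/37945 - 40705060/111416137*(-1/7244) = -5358/37945 + 10176265/201774624107 = -1080722297589881/7656338111740115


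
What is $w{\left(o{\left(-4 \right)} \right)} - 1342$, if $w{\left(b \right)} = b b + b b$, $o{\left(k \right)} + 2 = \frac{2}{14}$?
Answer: $- \frac{65420}{49} \approx -1335.1$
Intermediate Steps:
$o{\left(k \right)} = - \frac{13}{7}$ ($o{\left(k \right)} = -2 + \frac{2}{14} = -2 + 2 \cdot \frac{1}{14} = -2 + \frac{1}{7} = - \frac{13}{7}$)
$w{\left(b \right)} = 2 b^{2}$ ($w{\left(b \right)} = b^{2} + b^{2} = 2 b^{2}$)
$w{\left(o{\left(-4 \right)} \right)} - 1342 = 2 \left(- \frac{13}{7}\right)^{2} - 1342 = 2 \cdot \frac{169}{49} - 1342 = \frac{338}{49} - 1342 = - \frac{65420}{49}$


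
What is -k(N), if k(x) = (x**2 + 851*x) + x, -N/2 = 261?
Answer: 172260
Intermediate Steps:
N = -522 (N = -2*261 = -522)
k(x) = x**2 + 852*x
-k(N) = -(-522)*(852 - 522) = -(-522)*330 = -1*(-172260) = 172260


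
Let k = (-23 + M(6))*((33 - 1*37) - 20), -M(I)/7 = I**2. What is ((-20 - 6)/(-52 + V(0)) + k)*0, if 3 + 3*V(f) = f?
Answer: 0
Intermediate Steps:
V(f) = -1 + f/3
M(I) = -7*I**2
k = 6600 (k = (-23 - 7*6**2)*((33 - 1*37) - 20) = (-23 - 7*36)*((33 - 37) - 20) = (-23 - 252)*(-4 - 20) = -275*(-24) = 6600)
((-20 - 6)/(-52 + V(0)) + k)*0 = ((-20 - 6)/(-52 + (-1 + (1/3)*0)) + 6600)*0 = (-26/(-52 + (-1 + 0)) + 6600)*0 = (-26/(-52 - 1) + 6600)*0 = (-26/(-53) + 6600)*0 = (-26*(-1/53) + 6600)*0 = (26/53 + 6600)*0 = (349826/53)*0 = 0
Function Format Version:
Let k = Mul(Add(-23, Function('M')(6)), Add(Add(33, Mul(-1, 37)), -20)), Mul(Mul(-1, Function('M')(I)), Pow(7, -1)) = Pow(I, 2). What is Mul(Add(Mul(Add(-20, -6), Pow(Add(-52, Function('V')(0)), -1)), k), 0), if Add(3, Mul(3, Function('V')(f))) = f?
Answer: 0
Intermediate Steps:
Function('V')(f) = Add(-1, Mul(Rational(1, 3), f))
Function('M')(I) = Mul(-7, Pow(I, 2))
k = 6600 (k = Mul(Add(-23, Mul(-7, Pow(6, 2))), Add(Add(33, Mul(-1, 37)), -20)) = Mul(Add(-23, Mul(-7, 36)), Add(Add(33, -37), -20)) = Mul(Add(-23, -252), Add(-4, -20)) = Mul(-275, -24) = 6600)
Mul(Add(Mul(Add(-20, -6), Pow(Add(-52, Function('V')(0)), -1)), k), 0) = Mul(Add(Mul(Add(-20, -6), Pow(Add(-52, Add(-1, Mul(Rational(1, 3), 0))), -1)), 6600), 0) = Mul(Add(Mul(-26, Pow(Add(-52, Add(-1, 0)), -1)), 6600), 0) = Mul(Add(Mul(-26, Pow(Add(-52, -1), -1)), 6600), 0) = Mul(Add(Mul(-26, Pow(-53, -1)), 6600), 0) = Mul(Add(Mul(-26, Rational(-1, 53)), 6600), 0) = Mul(Add(Rational(26, 53), 6600), 0) = Mul(Rational(349826, 53), 0) = 0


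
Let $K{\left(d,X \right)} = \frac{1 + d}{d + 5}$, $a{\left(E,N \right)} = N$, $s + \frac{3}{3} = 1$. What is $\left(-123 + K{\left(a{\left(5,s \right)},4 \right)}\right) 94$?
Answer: $- \frac{57716}{5} \approx -11543.0$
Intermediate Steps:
$s = 0$ ($s = -1 + 1 = 0$)
$K{\left(d,X \right)} = \frac{1 + d}{5 + d}$
$\left(-123 + K{\left(a{\left(5,s \right)},4 \right)}\right) 94 = \left(-123 + \frac{1 + 0}{5 + 0}\right) 94 = \left(-123 + \frac{1}{5} \cdot 1\right) 94 = \left(-123 + \frac{1}{5}\right) 94 = \left(- \frac{614}{5}\right) 94 = - \frac{57716}{5}$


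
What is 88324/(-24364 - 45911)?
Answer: -88324/70275 ≈ -1.2568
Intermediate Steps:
88324/(-24364 - 45911) = 88324/(-70275) = 88324*(-1/70275) = -88324/70275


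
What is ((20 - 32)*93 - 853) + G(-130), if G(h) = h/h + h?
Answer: -2098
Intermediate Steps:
G(h) = 1 + h
((20 - 32)*93 - 853) + G(-130) = ((20 - 32)*93 - 853) + (1 - 130) = (-12*93 - 853) - 129 = (-1116 - 853) - 129 = -1969 - 129 = -2098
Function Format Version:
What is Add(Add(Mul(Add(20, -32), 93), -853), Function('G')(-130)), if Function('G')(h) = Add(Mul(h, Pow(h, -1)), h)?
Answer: -2098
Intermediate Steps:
Function('G')(h) = Add(1, h)
Add(Add(Mul(Add(20, -32), 93), -853), Function('G')(-130)) = Add(Add(Mul(Add(20, -32), 93), -853), Add(1, -130)) = Add(Add(Mul(-12, 93), -853), -129) = Add(Add(-1116, -853), -129) = Add(-1969, -129) = -2098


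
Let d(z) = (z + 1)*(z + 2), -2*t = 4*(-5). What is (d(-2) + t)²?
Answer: 100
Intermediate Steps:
t = 10 (t = -2*(-5) = -½*(-20) = 10)
d(z) = (1 + z)*(2 + z)
(d(-2) + t)² = ((2 + (-2)² + 3*(-2)) + 10)² = ((2 + 4 - 6) + 10)² = (0 + 10)² = 10² = 100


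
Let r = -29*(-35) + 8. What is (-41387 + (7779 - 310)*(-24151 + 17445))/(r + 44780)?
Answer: -50128501/45803 ≈ -1094.4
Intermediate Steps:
r = 1023 (r = 1015 + 8 = 1023)
(-41387 + (7779 - 310)*(-24151 + 17445))/(r + 44780) = (-41387 + (7779 - 310)*(-24151 + 17445))/(1023 + 44780) = (-41387 + 7469*(-6706))/45803 = (-41387 - 50087114)*(1/45803) = -50128501*1/45803 = -50128501/45803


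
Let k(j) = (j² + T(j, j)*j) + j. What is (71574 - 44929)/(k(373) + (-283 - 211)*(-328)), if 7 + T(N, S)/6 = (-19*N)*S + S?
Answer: -26645/5914922696 ≈ -4.5047e-6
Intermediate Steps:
T(N, S) = -42 + 6*S - 114*N*S (T(N, S) = -42 + 6*((-19*N)*S + S) = -42 + 6*(-19*N*S + S) = -42 + 6*(S - 19*N*S) = -42 + (6*S - 114*N*S) = -42 + 6*S - 114*N*S)
k(j) = j + j² + j*(-42 - 114*j² + 6*j) (k(j) = (j² + (-42 + 6*j - 114*j*j)*j) + j = (j² + (-42 + 6*j - 114*j²)*j) + j = (j² + (-42 - 114*j² + 6*j)*j) + j = (j² + j*(-42 - 114*j² + 6*j)) + j = j + j² + j*(-42 - 114*j² + 6*j))
(71574 - 44929)/(k(373) + (-283 - 211)*(-328)) = (71574 - 44929)/(373*(-41 - 114*373² + 7*373) + (-283 - 211)*(-328)) = 26645/(373*(-41 - 114*139129 + 2611) - 494*(-328)) = 26645/(373*(-41 - 15860706 + 2611) + 162032) = 26645/(373*(-15858136) + 162032) = 26645/(-5915084728 + 162032) = 26645/(-5914922696) = 26645*(-1/5914922696) = -26645/5914922696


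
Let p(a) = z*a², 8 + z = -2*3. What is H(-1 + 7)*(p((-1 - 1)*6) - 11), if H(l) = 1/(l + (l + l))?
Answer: -2027/18 ≈ -112.61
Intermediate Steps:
H(l) = 1/(3*l) (H(l) = 1/(l + 2*l) = 1/(3*l))
z = -14 (z = -8 - 2*3 = -8 - 6 = -14)
p(a) = -14*a²
H(-1 + 7)*(p((-1 - 1)*6) - 11) = (1/(3*(-1 + 7)))*(-14*36*(-1 - 1)² - 11) = ((⅓)/6)*(-14*(-2*6)² - 11) = ((⅓)*(⅙))*(-14*(-12)² - 11) = (-14*144 - 11)/18 = (-2016 - 11)/18 = (1/18)*(-2027) = -2027/18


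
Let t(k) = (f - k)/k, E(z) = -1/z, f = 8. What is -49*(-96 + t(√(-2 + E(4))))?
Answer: 4753 + 784*I/3 ≈ 4753.0 + 261.33*I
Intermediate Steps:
t(k) = (8 - k)/k
-49*(-96 + t(√(-2 + E(4)))) = -49*(-96 + (8 - √(-2 - 1/4))/(√(-2 - 1/4))) = -49*(-96 + (8 - √(-2 - 1*¼))/(√(-2 - 1*¼))) = -49*(-96 + (8 - √(-2 - ¼))/(√(-2 - ¼))) = -49*(-96 + (8 - √(-9/4))/(√(-9/4))) = -49*(-96 + (8 - 3*I/2)/((3*I/2))) = -49*(-96 + (-2*I/3)*(8 - 3*I/2)) = -49*(-96 - 2*I*(8 - 3*I/2)/3) = 4704 + 98*I*(8 - 3*I/2)/3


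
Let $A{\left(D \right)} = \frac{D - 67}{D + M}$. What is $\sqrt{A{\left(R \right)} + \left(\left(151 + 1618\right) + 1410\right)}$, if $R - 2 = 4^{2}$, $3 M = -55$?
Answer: $\sqrt{3326} \approx 57.672$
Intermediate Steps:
$M = - \frac{55}{3}$ ($M = \frac{1}{3} \left(-55\right) = - \frac{55}{3} \approx -18.333$)
$R = 18$ ($R = 2 + 4^{2} = 2 + 16 = 18$)
$A{\left(D \right)} = \frac{-67 + D}{- \frac{55}{3} + D}$ ($A{\left(D \right)} = \frac{D - 67}{D - \frac{55}{3}} = \frac{-67 + D}{- \frac{55}{3} + D}$)
$\sqrt{A{\left(R \right)} + \left(\left(151 + 1618\right) + 1410\right)} = \sqrt{\frac{3 \left(-67 + 18\right)}{-55 + 3 \cdot 18} + \left(\left(151 + 1618\right) + 1410\right)} = \sqrt{3 \frac{1}{-55 + 54} \left(-49\right) + \left(1769 + 1410\right)} = \sqrt{3 \frac{1}{-1} \left(-49\right) + 3179} = \sqrt{3 \left(-1\right) \left(-49\right) + 3179} = \sqrt{147 + 3179} = \sqrt{3326}$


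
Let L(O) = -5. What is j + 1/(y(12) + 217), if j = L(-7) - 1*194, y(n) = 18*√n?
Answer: -8596782/43201 - 36*√3/43201 ≈ -199.00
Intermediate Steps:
j = -199 (j = -5 - 1*194 = -5 - 194 = -199)
j + 1/(y(12) + 217) = -199 + 1/(18*√12 + 217) = -199 + 1/(18*(2*√3) + 217) = -199 + 1/(36*√3 + 217) = -199 + 1/(217 + 36*√3)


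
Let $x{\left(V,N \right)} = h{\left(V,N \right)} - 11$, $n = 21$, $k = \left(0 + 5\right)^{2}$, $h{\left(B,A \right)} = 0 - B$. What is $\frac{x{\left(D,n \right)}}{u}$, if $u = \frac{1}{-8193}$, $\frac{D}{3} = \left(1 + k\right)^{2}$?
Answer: $16705527$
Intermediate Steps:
$h{\left(B,A \right)} = - B$
$k = 25$ ($k = 5^{2} = 25$)
$D = 2028$ ($D = 3 \left(1 + 25\right)^{2} = 3 \cdot 26^{2} = 3 \cdot 676 = 2028$)
$x{\left(V,N \right)} = -11 - V$ ($x{\left(V,N \right)} = - V - 11 = -11 - V$)
$u = - \frac{1}{8193} \approx -0.00012206$
$\frac{x{\left(D,n \right)}}{u} = \frac{-11 - 2028}{- \frac{1}{8193}} = \left(-11 - 2028\right) \left(-8193\right) = \left(-2039\right) \left(-8193\right) = 16705527$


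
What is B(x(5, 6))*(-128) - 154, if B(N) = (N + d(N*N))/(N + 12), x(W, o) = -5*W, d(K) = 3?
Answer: -4818/13 ≈ -370.62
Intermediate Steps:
B(N) = (3 + N)/(12 + N) (B(N) = (N + 3)/(N + 12) = (3 + N)/(12 + N))
B(x(5, 6))*(-128) - 154 = ((3 - 5*5)/(12 - 5*5))*(-128) - 154 = ((3 - 25)/(12 - 25))*(-128) - 154 = (-22/(-13))*(-128) - 154 = -1/13*(-22)*(-128) - 154 = (22/13)*(-128) - 154 = -2816/13 - 154 = -4818/13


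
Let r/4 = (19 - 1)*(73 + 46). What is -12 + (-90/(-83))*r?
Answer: 770124/83 ≈ 9278.6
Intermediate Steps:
r = 8568 (r = 4*((19 - 1)*(73 + 46)) = 4*(18*119) = 4*2142 = 8568)
-12 + (-90/(-83))*r = -12 - 90/(-83)*8568 = -12 - 90*(-1/83)*8568 = -12 + (90/83)*8568 = -12 + 771120/83 = 770124/83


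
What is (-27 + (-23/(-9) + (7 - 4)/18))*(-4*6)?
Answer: 1748/3 ≈ 582.67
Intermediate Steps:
(-27 + (-23/(-9) + (7 - 4)/18))*(-4*6) = (-27 + (-23*(-⅑) + 3*(1/18)))*(-24) = (-27 + (23/9 + ⅙))*(-24) = (-27 + 49/18)*(-24) = -437/18*(-24) = 1748/3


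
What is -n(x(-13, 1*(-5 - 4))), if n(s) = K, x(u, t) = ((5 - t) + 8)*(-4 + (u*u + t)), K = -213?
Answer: 213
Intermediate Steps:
x(u, t) = (13 - t)*(-4 + t + u**2) (x(u, t) = (13 - t)*(-4 + (u**2 + t)) = (13 - t)*(-4 + (t + u**2)) = (13 - t)*(-4 + t + u**2))
n(s) = -213
-n(x(-13, 1*(-5 - 4))) = -1*(-213) = 213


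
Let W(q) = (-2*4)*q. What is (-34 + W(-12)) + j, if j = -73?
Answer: -11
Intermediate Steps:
W(q) = -8*q
(-34 + W(-12)) + j = (-34 - 8*(-12)) - 73 = (-34 + 96) - 73 = 62 - 73 = -11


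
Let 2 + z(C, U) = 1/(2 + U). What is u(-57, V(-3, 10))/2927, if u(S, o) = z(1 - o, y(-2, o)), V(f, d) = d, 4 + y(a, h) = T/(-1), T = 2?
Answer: -9/11708 ≈ -0.00076871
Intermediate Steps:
y(a, h) = -6 (y(a, h) = -4 + 2/(-1) = -4 + 2*(-1) = -4 - 2 = -6)
z(C, U) = -2 + 1/(2 + U)
u(S, o) = -9/4 (u(S, o) = (-3 - 2*(-6))/(2 - 6) = (-3 + 12)/(-4) = -¼*9 = -9/4)
u(-57, V(-3, 10))/2927 = -9/4/2927 = -9/4*1/2927 = -9/11708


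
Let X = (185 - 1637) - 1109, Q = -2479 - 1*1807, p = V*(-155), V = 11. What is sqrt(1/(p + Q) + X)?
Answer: 2*I*sqrt(22979906358)/5991 ≈ 50.606*I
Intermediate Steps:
p = -1705 (p = 11*(-155) = -1705)
Q = -4286 (Q = -2479 - 1807 = -4286)
X = -2561 (X = -1452 - 1109 = -2561)
sqrt(1/(p + Q) + X) = sqrt(1/(-1705 - 4286) - 2561) = sqrt(1/(-5991) - 2561) = sqrt(-1/5991 - 2561) = sqrt(-15342952/5991) = 2*I*sqrt(22979906358)/5991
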